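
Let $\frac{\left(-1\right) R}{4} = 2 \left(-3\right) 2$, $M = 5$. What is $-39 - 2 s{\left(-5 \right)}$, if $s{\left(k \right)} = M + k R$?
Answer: $431$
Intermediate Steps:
$R = 48$ ($R = - 4 \cdot 2 \left(-3\right) 2 = - 4 \left(\left(-6\right) 2\right) = \left(-4\right) \left(-12\right) = 48$)
$s{\left(k \right)} = 5 + 48 k$ ($s{\left(k \right)} = 5 + k 48 = 5 + 48 k$)
$-39 - 2 s{\left(-5 \right)} = -39 - 2 \left(5 + 48 \left(-5\right)\right) = -39 - 2 \left(5 - 240\right) = -39 - -470 = -39 + 470 = 431$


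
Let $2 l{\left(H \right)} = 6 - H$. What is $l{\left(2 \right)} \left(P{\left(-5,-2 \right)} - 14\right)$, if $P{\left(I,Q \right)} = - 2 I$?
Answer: $-8$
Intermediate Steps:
$l{\left(H \right)} = 3 - \frac{H}{2}$ ($l{\left(H \right)} = \frac{6 - H}{2} = 3 - \frac{H}{2}$)
$l{\left(2 \right)} \left(P{\left(-5,-2 \right)} - 14\right) = \left(3 - 1\right) \left(\left(-2\right) \left(-5\right) - 14\right) = \left(3 - 1\right) \left(10 - 14\right) = 2 \left(-4\right) = -8$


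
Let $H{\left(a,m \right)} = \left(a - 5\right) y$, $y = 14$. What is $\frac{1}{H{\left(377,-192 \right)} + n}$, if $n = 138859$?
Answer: $\frac{1}{144067} \approx 6.9412 \cdot 10^{-6}$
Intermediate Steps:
$H{\left(a,m \right)} = -70 + 14 a$ ($H{\left(a,m \right)} = \left(a - 5\right) 14 = \left(-5 + a\right) 14 = -70 + 14 a$)
$\frac{1}{H{\left(377,-192 \right)} + n} = \frac{1}{\left(-70 + 14 \cdot 377\right) + 138859} = \frac{1}{\left(-70 + 5278\right) + 138859} = \frac{1}{5208 + 138859} = \frac{1}{144067}$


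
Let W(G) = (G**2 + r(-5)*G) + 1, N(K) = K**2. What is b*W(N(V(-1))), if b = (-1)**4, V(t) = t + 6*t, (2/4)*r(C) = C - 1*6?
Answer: 1324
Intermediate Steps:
r(C) = -12 + 2*C (r(C) = 2*(C - 1*6) = 2*(C - 6) = 2*(-6 + C) = -12 + 2*C)
V(t) = 7*t
b = 1
W(G) = 1 + G**2 - 22*G (W(G) = (G**2 + (-12 + 2*(-5))*G) + 1 = (G**2 + (-12 - 10)*G) + 1 = (G**2 - 22*G) + 1 = 1 + G**2 - 22*G)
b*W(N(V(-1))) = 1*(1 + ((7*(-1))**2)**2 - 22*(7*(-1))**2) = 1*(1 + ((-7)**2)**2 - 22*(-7)**2) = 1*(1 + 49**2 - 22*49) = 1*(1 + 2401 - 1078) = 1*1324 = 1324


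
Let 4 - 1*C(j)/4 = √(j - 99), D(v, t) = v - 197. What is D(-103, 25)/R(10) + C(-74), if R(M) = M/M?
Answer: -284 - 4*I*√173 ≈ -284.0 - 52.612*I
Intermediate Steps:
D(v, t) = -197 + v
R(M) = 1
C(j) = 16 - 4*√(-99 + j) (C(j) = 16 - 4*√(j - 99) = 16 - 4*√(-99 + j))
D(-103, 25)/R(10) + C(-74) = (-197 - 103)/1 + (16 - 4*√(-99 - 74)) = -300*1 + (16 - 4*I*√173) = -300 + (16 - 4*I*√173) = -284 - 4*I*√173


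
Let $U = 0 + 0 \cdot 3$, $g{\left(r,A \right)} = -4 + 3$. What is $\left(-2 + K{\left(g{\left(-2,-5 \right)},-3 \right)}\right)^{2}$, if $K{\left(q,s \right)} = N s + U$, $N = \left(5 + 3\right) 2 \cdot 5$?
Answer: $58564$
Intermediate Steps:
$N = 80$ ($N = 8 \cdot 2 \cdot 5 = 16 \cdot 5 = 80$)
$g{\left(r,A \right)} = -1$
$U = 0$ ($U = 0 + 0 = 0$)
$K{\left(q,s \right)} = 80 s$ ($K{\left(q,s \right)} = 80 s + 0 = 80 s$)
$\left(-2 + K{\left(g{\left(-2,-5 \right)},-3 \right)}\right)^{2} = \left(-2 + 80 \left(-3\right)\right)^{2} = \left(-2 - 240\right)^{2} = \left(-242\right)^{2} = 58564$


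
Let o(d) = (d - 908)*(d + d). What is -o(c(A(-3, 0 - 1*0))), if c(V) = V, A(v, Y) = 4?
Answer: 7232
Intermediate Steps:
o(d) = 2*d*(-908 + d) (o(d) = (-908 + d)*(2*d) = 2*d*(-908 + d))
-o(c(A(-3, 0 - 1*0))) = -2*4*(-908 + 4) = -2*4*(-904) = -1*(-7232) = 7232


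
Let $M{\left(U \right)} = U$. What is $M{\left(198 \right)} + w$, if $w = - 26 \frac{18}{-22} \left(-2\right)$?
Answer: $\frac{1710}{11} \approx 155.45$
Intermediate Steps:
$w = - \frac{468}{11}$ ($w = - 26 \cdot 18 \left(- \frac{1}{22}\right) \left(-2\right) = \left(-26\right) \left(- \frac{9}{11}\right) \left(-2\right) = \frac{234}{11} \left(-2\right) = - \frac{468}{11} \approx -42.545$)
$M{\left(198 \right)} + w = 198 - \frac{468}{11} = \frac{1710}{11}$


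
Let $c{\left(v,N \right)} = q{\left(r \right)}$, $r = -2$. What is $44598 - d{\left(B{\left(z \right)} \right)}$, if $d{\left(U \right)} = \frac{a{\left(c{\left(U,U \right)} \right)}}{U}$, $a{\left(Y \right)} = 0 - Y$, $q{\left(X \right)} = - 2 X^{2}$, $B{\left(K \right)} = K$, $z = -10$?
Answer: $\frac{222994}{5} \approx 44599.0$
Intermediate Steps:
$c{\left(v,N \right)} = -8$ ($c{\left(v,N \right)} = - 2 \left(-2\right)^{2} = \left(-2\right) 4 = -8$)
$a{\left(Y \right)} = - Y$
$d{\left(U \right)} = \frac{8}{U}$ ($d{\left(U \right)} = \frac{\left(-1\right) \left(-8\right)}{U} = \frac{8}{U}$)
$44598 - d{\left(B{\left(z \right)} \right)} = 44598 - \frac{8}{-10} = 44598 - 8 \left(- \frac{1}{10}\right) = 44598 - - \frac{4}{5} = 44598 + \frac{4}{5} = \frac{222994}{5}$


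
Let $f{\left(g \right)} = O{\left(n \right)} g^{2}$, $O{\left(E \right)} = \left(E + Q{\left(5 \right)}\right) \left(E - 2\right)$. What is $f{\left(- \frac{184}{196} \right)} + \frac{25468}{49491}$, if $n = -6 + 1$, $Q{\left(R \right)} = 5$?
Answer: $\frac{25468}{49491} \approx 0.5146$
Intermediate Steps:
$n = -5$
$O{\left(E \right)} = \left(-2 + E\right) \left(5 + E\right)$ ($O{\left(E \right)} = \left(E + 5\right) \left(E - 2\right) = \left(5 + E\right) \left(-2 + E\right) = \left(-2 + E\right) \left(5 + E\right)$)
$f{\left(g \right)} = 0$ ($f{\left(g \right)} = \left(-10 + \left(-5\right)^{2} + 3 \left(-5\right)\right) g^{2} = \left(-10 + 25 - 15\right) g^{2} = 0 g^{2} = 0$)
$f{\left(- \frac{184}{196} \right)} + \frac{25468}{49491} = 0 + \frac{25468}{49491} = \frac{25468}{49491}$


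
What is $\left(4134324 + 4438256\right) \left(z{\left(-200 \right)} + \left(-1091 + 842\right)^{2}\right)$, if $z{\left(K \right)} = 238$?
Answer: $533548806620$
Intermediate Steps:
$\left(4134324 + 4438256\right) \left(z{\left(-200 \right)} + \left(-1091 + 842\right)^{2}\right) = \left(4134324 + 4438256\right) \left(238 + \left(-1091 + 842\right)^{2}\right) = 8572580 \left(238 + \left(-249\right)^{2}\right) = 8572580 \left(238 + 62001\right) = 8572580 \cdot 62239 = 533548806620$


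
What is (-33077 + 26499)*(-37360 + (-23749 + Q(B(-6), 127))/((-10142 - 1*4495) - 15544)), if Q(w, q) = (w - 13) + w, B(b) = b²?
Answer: 7416948055660/30181 ≈ 2.4575e+8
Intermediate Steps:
Q(w, q) = -13 + 2*w (Q(w, q) = (-13 + w) + w = -13 + 2*w)
(-33077 + 26499)*(-37360 + (-23749 + Q(B(-6), 127))/((-10142 - 1*4495) - 15544)) = (-33077 + 26499)*(-37360 + (-23749 + (-13 + 2*(-6)²))/((-10142 - 1*4495) - 15544)) = -6578*(-37360 + (-23749 + (-13 + 2*36))/((-10142 - 4495) - 15544)) = -6578*(-37360 + (-23749 + (-13 + 72))/(-14637 - 15544)) = -6578*(-37360 + (-23749 + 59)/(-30181)) = -6578*(-37360 - 23690*(-1/30181)) = -6578*(-37360 + 23690/30181) = -6578*(-1127538470/30181) = 7416948055660/30181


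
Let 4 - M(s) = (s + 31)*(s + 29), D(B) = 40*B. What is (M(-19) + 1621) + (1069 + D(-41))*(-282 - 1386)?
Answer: 953933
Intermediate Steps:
M(s) = 4 - (29 + s)*(31 + s) (M(s) = 4 - (s + 31)*(s + 29) = 4 - (31 + s)*(29 + s) = 4 - (29 + s)*(31 + s))
(M(-19) + 1621) + (1069 + D(-41))*(-282 - 1386) = ((-895 - 1*(-19)² - 60*(-19)) + 1621) + (1069 + 40*(-41))*(-282 - 1386) = ((-895 - 1*361 + 1140) + 1621) + (1069 - 1640)*(-1668) = ((-895 - 361 + 1140) + 1621) - 571*(-1668) = (-116 + 1621) + 952428 = 1505 + 952428 = 953933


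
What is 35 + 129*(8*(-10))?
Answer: -10285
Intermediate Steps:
35 + 129*(8*(-10)) = 35 + 129*(-80) = 35 - 10320 = -10285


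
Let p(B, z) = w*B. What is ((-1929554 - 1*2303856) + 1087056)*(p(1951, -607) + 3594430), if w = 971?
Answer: -17269868299254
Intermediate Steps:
p(B, z) = 971*B
((-1929554 - 1*2303856) + 1087056)*(p(1951, -607) + 3594430) = ((-1929554 - 1*2303856) + 1087056)*(971*1951 + 3594430) = ((-1929554 - 2303856) + 1087056)*(1894421 + 3594430) = (-4233410 + 1087056)*5488851 = -3146354*5488851 = -17269868299254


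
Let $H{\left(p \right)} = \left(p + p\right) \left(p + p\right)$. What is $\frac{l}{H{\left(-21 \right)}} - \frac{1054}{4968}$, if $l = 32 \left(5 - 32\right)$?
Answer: $- \frac{85439}{121716} \approx -0.70195$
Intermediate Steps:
$H{\left(p \right)} = 4 p^{2}$ ($H{\left(p \right)} = 2 p 2 p = 4 p^{2}$)
$l = -864$ ($l = 32 \left(-27\right) = -864$)
$\frac{l}{H{\left(-21 \right)}} - \frac{1054}{4968} = - \frac{864}{4 \left(-21\right)^{2}} - \frac{1054}{4968} = - \frac{864}{4 \cdot 441} - \frac{527}{2484} = - \frac{864}{1764} - \frac{527}{2484} = \left(-864\right) \frac{1}{1764} - \frac{527}{2484} = - \frac{24}{49} - \frac{527}{2484} = - \frac{85439}{121716}$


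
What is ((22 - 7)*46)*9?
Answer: 6210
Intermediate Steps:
((22 - 7)*46)*9 = (15*46)*9 = 690*9 = 6210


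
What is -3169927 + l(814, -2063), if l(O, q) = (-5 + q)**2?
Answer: 1106697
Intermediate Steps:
-3169927 + l(814, -2063) = -3169927 + (-5 - 2063)**2 = -3169927 + (-2068)**2 = -3169927 + 4276624 = 1106697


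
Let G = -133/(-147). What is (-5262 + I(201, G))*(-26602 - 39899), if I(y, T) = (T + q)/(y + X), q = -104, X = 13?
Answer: 524240528031/1498 ≈ 3.4996e+8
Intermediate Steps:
G = 19/21 (G = -133*(-1/147) = 19/21 ≈ 0.90476)
I(y, T) = (-104 + T)/(13 + y) (I(y, T) = (T - 104)/(y + 13) = (-104 + T)/(13 + y))
(-5262 + I(201, G))*(-26602 - 39899) = (-5262 + (-104 + 19/21)/(13 + 201))*(-26602 - 39899) = (-5262 - 2165/21/214)*(-66501) = (-5262 + (1/214)*(-2165/21))*(-66501) = (-5262 - 2165/4494)*(-66501) = -23649593/4494*(-66501) = 524240528031/1498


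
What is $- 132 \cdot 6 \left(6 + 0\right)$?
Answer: $-4752$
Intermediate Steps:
$- 132 \cdot 6 \left(6 + 0\right) = - 132 \cdot 6 \cdot 6 = \left(-132\right) 36 = -4752$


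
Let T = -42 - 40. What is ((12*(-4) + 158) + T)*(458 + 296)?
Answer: 21112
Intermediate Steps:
T = -82
((12*(-4) + 158) + T)*(458 + 296) = ((12*(-4) + 158) - 82)*(458 + 296) = ((-48 + 158) - 82)*754 = (110 - 82)*754 = 28*754 = 21112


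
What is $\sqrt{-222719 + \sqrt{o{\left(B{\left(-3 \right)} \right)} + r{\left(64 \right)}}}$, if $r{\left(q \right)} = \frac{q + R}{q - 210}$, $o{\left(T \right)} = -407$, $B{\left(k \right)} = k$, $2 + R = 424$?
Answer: $\frac{\sqrt{-1186869551 + 73 i \sqrt{2186642}}}{73} \approx 0.021461 + 471.93 i$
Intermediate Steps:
$R = 422$ ($R = -2 + 424 = 422$)
$r{\left(q \right)} = \frac{422 + q}{-210 + q}$ ($r{\left(q \right)} = \frac{q + 422}{q - 210} = \frac{422 + q}{-210 + q}$)
$\sqrt{-222719 + \sqrt{o{\left(B{\left(-3 \right)} \right)} + r{\left(64 \right)}}} = \sqrt{-222719 + \sqrt{-407 + \frac{422 + 64}{-210 + 64}}} = \sqrt{-222719 + \sqrt{-407 + \frac{1}{-146} \cdot 486}} = \sqrt{-222719 + \sqrt{-407 - \frac{243}{73}}} = \sqrt{-222719 + \sqrt{- \frac{29954}{73}}} = \sqrt{-222719 + \frac{i \sqrt{2186642}}{73}}$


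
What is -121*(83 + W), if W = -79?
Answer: -484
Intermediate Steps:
-121*(83 + W) = -121*(83 - 79) = -121*4 = -484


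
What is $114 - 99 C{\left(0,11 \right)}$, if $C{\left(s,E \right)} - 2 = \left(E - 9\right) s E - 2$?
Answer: $114$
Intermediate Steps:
$C{\left(s,E \right)} = E s \left(-9 + E\right)$ ($C{\left(s,E \right)} = 2 + \left(\left(E - 9\right) s E - 2\right) = 2 + \left(\left(-9 + E\right) s E - 2\right) = 2 + \left(s \left(-9 + E\right) E - 2\right) = 2 + \left(E s \left(-9 + E\right) - 2\right) = 2 + \left(-2 + E s \left(-9 + E\right)\right) = E s \left(-9 + E\right)$)
$114 - 99 C{\left(0,11 \right)} = 114 - 99 \cdot 11 \cdot 0 \left(-9 + 11\right) = 114 - 99 \cdot 11 \cdot 0 \cdot 2 = 114 - 0 = 114 + 0 = 114$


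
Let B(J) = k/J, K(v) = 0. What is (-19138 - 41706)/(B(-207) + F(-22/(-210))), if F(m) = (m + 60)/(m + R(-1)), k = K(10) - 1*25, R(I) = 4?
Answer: -1357079787/329288 ≈ -4121.3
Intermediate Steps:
k = -25 (k = 0 - 1*25 = 0 - 25 = -25)
B(J) = -25/J
F(m) = (60 + m)/(4 + m) (F(m) = (m + 60)/(m + 4) = (60 + m)/(4 + m))
(-19138 - 41706)/(B(-207) + F(-22/(-210))) = (-19138 - 41706)/(-25/(-207) + (60 - 22/(-210))/(4 - 22/(-210))) = -60844/(-25*(-1/207) + (60 - 22*(-1/210))/(4 - 22*(-1/210))) = -60844/(25/207 + (60 + 11/105)/(4 + 11/105)) = -60844/(25/207 + (6311/105)/(431/105)) = -60844/(25/207 + (105/431)*(6311/105)) = -60844/(25/207 + 6311/431) = -60844/1317152/89217 = -60844*89217/1317152 = -1357079787/329288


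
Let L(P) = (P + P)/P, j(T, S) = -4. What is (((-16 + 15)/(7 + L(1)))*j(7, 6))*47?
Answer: 188/9 ≈ 20.889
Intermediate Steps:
L(P) = 2 (L(P) = (2*P)/P = 2)
(((-16 + 15)/(7 + L(1)))*j(7, 6))*47 = (((-16 + 15)/(7 + 2))*(-4))*47 = (-1/9*(-4))*47 = (-1*1/9*(-4))*47 = -1/9*(-4)*47 = (4/9)*47 = 188/9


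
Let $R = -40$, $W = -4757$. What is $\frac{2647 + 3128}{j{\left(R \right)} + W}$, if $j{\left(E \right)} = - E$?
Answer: $- \frac{5775}{4717} \approx -1.2243$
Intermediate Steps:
$\frac{2647 + 3128}{j{\left(R \right)} + W} = \frac{2647 + 3128}{\left(-1\right) \left(-40\right) - 4757} = \frac{5775}{40 - 4757} = \frac{5775}{-4717} = 5775 \left(- \frac{1}{4717}\right) = - \frac{5775}{4717}$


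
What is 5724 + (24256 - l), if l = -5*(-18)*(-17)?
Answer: 31510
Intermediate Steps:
l = -1530 (l = 90*(-17) = -1530)
5724 + (24256 - l) = 5724 + (24256 - 1*(-1530)) = 5724 + (24256 + 1530) = 5724 + 25786 = 31510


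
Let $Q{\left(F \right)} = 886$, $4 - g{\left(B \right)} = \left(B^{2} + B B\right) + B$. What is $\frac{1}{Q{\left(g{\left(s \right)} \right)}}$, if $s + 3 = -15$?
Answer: $\frac{1}{886} \approx 0.0011287$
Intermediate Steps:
$s = -18$ ($s = -3 - 15 = -18$)
$g{\left(B \right)} = 4 - B - 2 B^{2}$ ($g{\left(B \right)} = 4 - \left(\left(B^{2} + B B\right) + B\right) = 4 - \left(\left(B^{2} + B^{2}\right) + B\right) = 4 - \left(2 B^{2} + B\right) = 4 - \left(B + 2 B^{2}\right) = 4 - B - 2 B^{2}$)
$\frac{1}{Q{\left(g{\left(s \right)} \right)}} = \frac{1}{886}$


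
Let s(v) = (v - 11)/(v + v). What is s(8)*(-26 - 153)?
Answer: 537/16 ≈ 33.563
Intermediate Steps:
s(v) = (-11 + v)/(2*v) (s(v) = (-11 + v)/((2*v)) = (-11 + v)*(1/(2*v)) = (-11 + v)/(2*v))
s(8)*(-26 - 153) = ((½)*(-11 + 8)/8)*(-26 - 153) = ((½)*(⅛)*(-3))*(-179) = -3/16*(-179) = 537/16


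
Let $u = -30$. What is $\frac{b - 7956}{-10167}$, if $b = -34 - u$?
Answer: $\frac{7960}{10167} \approx 0.78292$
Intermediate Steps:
$b = -4$ ($b = -34 - -30 = -34 + 30 = -4$)
$\frac{b - 7956}{-10167} = \frac{-4 - 7956}{-10167} = \left(-4 - 7956\right) \left(- \frac{1}{10167}\right) = \left(-7960\right) \left(- \frac{1}{10167}\right) = \frac{7960}{10167}$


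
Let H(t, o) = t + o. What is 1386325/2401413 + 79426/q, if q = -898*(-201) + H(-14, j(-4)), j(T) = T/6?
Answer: 94487825576/92874647775 ≈ 1.0174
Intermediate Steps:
j(T) = T/6 (j(T) = T*(⅙) = T/6)
H(t, o) = o + t
q = 541450/3 (q = -898*(-201) + ((⅙)*(-4) - 14) = 180498 + (-⅔ - 14) = 180498 - 44/3 = 541450/3 ≈ 1.8048e+5)
1386325/2401413 + 79426/q = 1386325/2401413 + 79426/(541450/3) = 1386325*(1/2401413) + 79426*(3/541450) = 1386325/2401413 + 119139/270725 = 94487825576/92874647775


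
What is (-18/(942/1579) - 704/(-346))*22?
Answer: -16813214/27161 ≈ -619.02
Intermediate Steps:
(-18/(942/1579) - 704/(-346))*22 = (-18/(942*(1/1579)) - 704*(-1/346))*22 = (-18/942/1579 + 352/173)*22 = (-18*1579/942 + 352/173)*22 = (-4737/157 + 352/173)*22 = -764237/27161*22 = -16813214/27161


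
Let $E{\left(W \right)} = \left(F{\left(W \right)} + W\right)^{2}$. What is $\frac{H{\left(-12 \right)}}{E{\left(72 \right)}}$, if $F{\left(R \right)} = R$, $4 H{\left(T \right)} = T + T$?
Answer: $- \frac{1}{3456} \approx -0.00028935$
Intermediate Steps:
$H{\left(T \right)} = \frac{T}{2}$ ($H{\left(T \right)} = \frac{T + T}{4} = \frac{2 T}{4} = \frac{T}{2}$)
$E{\left(W \right)} = 4 W^{2}$ ($E{\left(W \right)} = \left(W + W\right)^{2} = \left(2 W\right)^{2} = 4 W^{2}$)
$\frac{H{\left(-12 \right)}}{E{\left(72 \right)}} = \frac{\frac{1}{2} \left(-12\right)}{4 \cdot 72^{2}} = - \frac{6}{4 \cdot 5184} = - \frac{6}{20736} = \left(-6\right) \frac{1}{20736} = - \frac{1}{3456}$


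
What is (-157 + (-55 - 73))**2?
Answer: 81225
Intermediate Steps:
(-157 + (-55 - 73))**2 = (-157 - 128)**2 = (-285)**2 = 81225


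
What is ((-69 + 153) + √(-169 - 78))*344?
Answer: 28896 + 344*I*√247 ≈ 28896.0 + 5406.4*I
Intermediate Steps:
((-69 + 153) + √(-169 - 78))*344 = (84 + √(-247))*344 = (84 + I*√247)*344 = 28896 + 344*I*√247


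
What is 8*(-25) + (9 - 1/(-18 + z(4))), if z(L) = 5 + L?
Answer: -1718/9 ≈ -190.89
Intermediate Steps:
8*(-25) + (9 - 1/(-18 + z(4))) = 8*(-25) + (9 - 1/(-18 + (5 + 4))) = -200 + (9 - 1/(-18 + 9)) = -200 + (9 - 1/(-9)) = -200 + (9 - 1*(-1/9)) = -200 + (9 + 1/9) = -200 + 82/9 = -1718/9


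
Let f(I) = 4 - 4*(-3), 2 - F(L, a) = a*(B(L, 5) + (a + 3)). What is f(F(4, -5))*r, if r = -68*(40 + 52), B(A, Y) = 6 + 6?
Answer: -100096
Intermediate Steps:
B(A, Y) = 12
F(L, a) = 2 - a*(15 + a) (F(L, a) = 2 - a*(12 + (a + 3)) = 2 - a*(12 + (3 + a)) = 2 - a*(15 + a))
f(I) = 16 (f(I) = 4 + 12 = 16)
r = -6256 (r = -68*92 = -6256)
f(F(4, -5))*r = 16*(-6256) = -100096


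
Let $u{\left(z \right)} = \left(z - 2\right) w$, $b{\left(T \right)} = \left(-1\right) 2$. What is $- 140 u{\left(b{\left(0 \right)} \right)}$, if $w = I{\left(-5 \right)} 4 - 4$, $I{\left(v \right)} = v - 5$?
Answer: $-24640$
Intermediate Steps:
$I{\left(v \right)} = -5 + v$
$b{\left(T \right)} = -2$
$w = -44$ ($w = \left(-5 - 5\right) 4 - 4 = \left(-10\right) 4 - 4 = -40 - 4 = -44$)
$u{\left(z \right)} = 88 - 44 z$ ($u{\left(z \right)} = \left(z - 2\right) \left(-44\right) = \left(-2 + z\right) \left(-44\right) = 88 - 44 z$)
$- 140 u{\left(b{\left(0 \right)} \right)} = - 140 \left(88 - -88\right) = - 140 \left(88 + 88\right) = \left(-140\right) 176 = -24640$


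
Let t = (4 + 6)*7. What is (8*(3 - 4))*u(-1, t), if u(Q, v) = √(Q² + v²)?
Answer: -104*√29 ≈ -560.06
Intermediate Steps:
t = 70 (t = 10*7 = 70)
(8*(3 - 4))*u(-1, t) = (8*(3 - 4))*√((-1)² + 70²) = (8*(-1))*√(1 + 4900) = -104*√29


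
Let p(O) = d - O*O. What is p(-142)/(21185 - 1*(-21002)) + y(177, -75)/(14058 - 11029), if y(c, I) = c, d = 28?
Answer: -53524845/127784423 ≈ -0.41887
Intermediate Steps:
p(O) = 28 - O² (p(O) = 28 - O*O = 28 - O²)
p(-142)/(21185 - 1*(-21002)) + y(177, -75)/(14058 - 11029) = (28 - 1*(-142)²)/(21185 - 1*(-21002)) + 177/(14058 - 11029) = (28 - 1*20164)/(21185 + 21002) + 177/3029 = (28 - 20164)/42187 + 177*(1/3029) = -20136*1/42187 + 177/3029 = -20136/42187 + 177/3029 = -53524845/127784423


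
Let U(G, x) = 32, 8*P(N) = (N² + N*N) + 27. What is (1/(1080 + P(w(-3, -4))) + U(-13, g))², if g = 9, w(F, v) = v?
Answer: 77493197376/75672601 ≈ 1024.1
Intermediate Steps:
P(N) = 27/8 + N²/4 (P(N) = ((N² + N*N) + 27)/8 = ((N² + N²) + 27)/8 = (2*N² + 27)/8 = (27 + 2*N²)/8 = 27/8 + N²/4)
(1/(1080 + P(w(-3, -4))) + U(-13, g))² = (1/(1080 + (27/8 + (¼)*(-4)²)) + 32)² = (1/(1080 + (27/8 + (¼)*16)) + 32)² = (1/(1080 + (27/8 + 4)) + 32)² = (1/(1080 + 59/8) + 32)² = (1/(8699/8) + 32)² = (8/8699 + 32)² = (278376/8699)² = 77493197376/75672601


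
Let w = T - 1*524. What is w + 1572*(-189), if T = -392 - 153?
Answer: -298177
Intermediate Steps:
T = -545
w = -1069 (w = -545 - 1*524 = -545 - 524 = -1069)
w + 1572*(-189) = -1069 + 1572*(-189) = -1069 - 297108 = -298177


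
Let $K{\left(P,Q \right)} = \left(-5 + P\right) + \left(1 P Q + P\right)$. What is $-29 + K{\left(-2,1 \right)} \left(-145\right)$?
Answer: $1566$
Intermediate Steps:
$K{\left(P,Q \right)} = -5 + 2 P + P Q$ ($K{\left(P,Q \right)} = \left(-5 + P\right) + \left(P Q + P\right) = \left(-5 + P\right) + \left(P + P Q\right) = -5 + 2 P + P Q$)
$-29 + K{\left(-2,1 \right)} \left(-145\right) = -29 + \left(-5 + 2 \left(-2\right) - 2\right) \left(-145\right) = -29 + \left(-5 - 4 - 2\right) \left(-145\right) = -29 - -1595 = -29 + 1595 = 1566$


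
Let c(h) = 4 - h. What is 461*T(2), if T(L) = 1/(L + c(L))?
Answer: 461/4 ≈ 115.25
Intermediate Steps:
T(L) = ¼ (T(L) = 1/(L + (4 - L)) = 1/4 = ¼)
461*T(2) = 461*(¼) = 461/4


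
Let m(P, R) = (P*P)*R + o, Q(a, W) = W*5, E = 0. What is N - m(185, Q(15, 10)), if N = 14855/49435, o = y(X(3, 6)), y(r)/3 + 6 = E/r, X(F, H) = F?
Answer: -16918947813/9887 ≈ -1.7112e+6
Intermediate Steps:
y(r) = -18 (y(r) = -18 + 3*(0/r) = -18 + 3*0 = -18 + 0 = -18)
o = -18
Q(a, W) = 5*W
N = 2971/9887 (N = 14855*(1/49435) = 2971/9887 ≈ 0.30050)
m(P, R) = -18 + R*P**2 (m(P, R) = (P*P)*R - 18 = P**2*R - 18 = R*P**2 - 18 = -18 + R*P**2)
N - m(185, Q(15, 10)) = 2971/9887 - (-18 + (5*10)*185**2) = 2971/9887 - (-18 + 50*34225) = 2971/9887 - (-18 + 1711250) = 2971/9887 - 1*1711232 = 2971/9887 - 1711232 = -16918947813/9887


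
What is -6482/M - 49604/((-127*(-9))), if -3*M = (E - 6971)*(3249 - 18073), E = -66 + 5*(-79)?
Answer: -2732474036947/62963279712 ≈ -43.398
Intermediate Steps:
E = -461 (E = -66 - 395 = -461)
M = -110171968/3 (M = -(-461 - 6971)*(3249 - 18073)/3 = -(-7432)*(-14824)/3 = -⅓*110171968 = -110171968/3 ≈ -3.6724e+7)
-6482/M - 49604/((-127*(-9))) = -6482/(-110171968/3) - 49604/((-127*(-9))) = -6482*(-3/110171968) - 49604/1143 = 9723/55085984 - 49604*1/1143 = 9723/55085984 - 49604/1143 = -2732474036947/62963279712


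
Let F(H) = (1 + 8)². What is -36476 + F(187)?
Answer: -36395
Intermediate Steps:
F(H) = 81 (F(H) = 9² = 81)
-36476 + F(187) = -36476 + 81 = -36395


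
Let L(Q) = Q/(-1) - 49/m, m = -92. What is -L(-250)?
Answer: -23049/92 ≈ -250.53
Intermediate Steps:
L(Q) = 49/92 - Q (L(Q) = Q/(-1) - 49/(-92) = Q*(-1) - 49*(-1/92) = -Q + 49/92 = 49/92 - Q)
-L(-250) = -(49/92 - 1*(-250)) = -(49/92 + 250) = -1*23049/92 = -23049/92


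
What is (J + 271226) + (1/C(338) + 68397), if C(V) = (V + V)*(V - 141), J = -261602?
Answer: 10390212613/133172 ≈ 78021.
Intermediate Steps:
C(V) = 2*V*(-141 + V) (C(V) = (2*V)*(-141 + V) = 2*V*(-141 + V))
(J + 271226) + (1/C(338) + 68397) = (-261602 + 271226) + (1/(2*338*(-141 + 338)) + 68397) = 9624 + (1/(2*338*197) + 68397) = 9624 + (1/133172 + 68397) = 9624 + 9108565285/133172 = 10390212613/133172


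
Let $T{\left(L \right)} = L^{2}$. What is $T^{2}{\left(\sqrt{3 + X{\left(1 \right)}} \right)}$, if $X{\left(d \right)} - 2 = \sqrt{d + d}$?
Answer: $\left(5 + \sqrt{2}\right)^{2} \approx 41.142$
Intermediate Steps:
$X{\left(d \right)} = 2 + \sqrt{2} \sqrt{d}$ ($X{\left(d \right)} = 2 + \sqrt{d + d} = 2 + \sqrt{2 d} = 2 + \sqrt{2} \sqrt{d}$)
$T^{2}{\left(\sqrt{3 + X{\left(1 \right)}} \right)} = \left(\left(\sqrt{3 + \left(2 + \sqrt{2} \sqrt{1}\right)}\right)^{2}\right)^{2} = \left(\left(\sqrt{3 + \left(2 + \sqrt{2} \cdot 1\right)}\right)^{2}\right)^{2} = \left(\left(\sqrt{3 + \left(2 + \sqrt{2}\right)}\right)^{2}\right)^{2} = \left(\left(\sqrt{5 + \sqrt{2}}\right)^{2}\right)^{2} = \left(5 + \sqrt{2}\right)^{2}$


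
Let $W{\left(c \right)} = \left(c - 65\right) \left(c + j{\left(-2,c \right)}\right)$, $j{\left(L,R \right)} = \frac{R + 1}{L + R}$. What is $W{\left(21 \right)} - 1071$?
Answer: $- \frac{38873}{19} \approx -2045.9$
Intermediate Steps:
$j{\left(L,R \right)} = \frac{1 + R}{L + R}$
$W{\left(c \right)} = \left(-65 + c\right) \left(c + \frac{1 + c}{-2 + c}\right)$ ($W{\left(c \right)} = \left(c - 65\right) \left(c + \frac{1 + c}{-2 + c}\right) = \left(-65 + c\right) \left(c + \frac{1 + c}{-2 + c}\right)$)
$W{\left(21 \right)} - 1071 = \frac{-65 + 21^{3} - 66 \cdot 21^{2} + 66 \cdot 21}{-2 + 21} - 1071 = \frac{-65 + 9261 - 29106 + 1386}{19} - 1071 = \frac{1}{19} \left(-18524\right) - 1071 = - \frac{18524}{19} - 1071 = - \frac{38873}{19}$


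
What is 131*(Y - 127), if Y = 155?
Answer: 3668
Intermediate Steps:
131*(Y - 127) = 131*(155 - 127) = 131*28 = 3668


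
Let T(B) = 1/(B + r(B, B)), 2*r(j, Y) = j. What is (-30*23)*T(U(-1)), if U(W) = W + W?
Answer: 230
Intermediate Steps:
U(W) = 2*W
r(j, Y) = j/2
T(B) = 2/(3*B) (T(B) = 1/(B + B/2) = 1/(3*B/2) = 2/(3*B))
(-30*23)*T(U(-1)) = (-30*23)*(2/(3*((2*(-1))))) = -460/(-2) = -460*(-1)/2 = -690*(-1/3) = 230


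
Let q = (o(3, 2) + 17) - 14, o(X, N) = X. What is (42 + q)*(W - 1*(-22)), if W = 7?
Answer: 1392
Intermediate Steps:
q = 6 (q = (3 + 17) - 14 = 20 - 14 = 6)
(42 + q)*(W - 1*(-22)) = (42 + 6)*(7 - 1*(-22)) = 48*(7 + 22) = 48*29 = 1392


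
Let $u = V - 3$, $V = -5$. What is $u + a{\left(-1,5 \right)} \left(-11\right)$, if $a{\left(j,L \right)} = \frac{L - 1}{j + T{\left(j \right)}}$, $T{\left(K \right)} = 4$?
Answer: $- \frac{68}{3} \approx -22.667$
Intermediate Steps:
$u = -8$ ($u = -5 - 3 = -8$)
$a{\left(j,L \right)} = \frac{-1 + L}{4 + j}$ ($a{\left(j,L \right)} = \frac{L - 1}{j + 4} = \frac{-1 + L}{4 + j}$)
$u + a{\left(-1,5 \right)} \left(-11\right) = -8 + \frac{-1 + 5}{4 - 1} \left(-11\right) = -8 + \frac{1}{3} \cdot 4 \left(-11\right) = -8 + \frac{4}{3} \left(-11\right) = -8 - \frac{44}{3} = - \frac{68}{3}$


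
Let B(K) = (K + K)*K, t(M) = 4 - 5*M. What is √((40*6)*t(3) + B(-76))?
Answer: 4*√557 ≈ 94.403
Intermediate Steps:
B(K) = 2*K² (B(K) = (2*K)*K = 2*K²)
√((40*6)*t(3) + B(-76)) = √((40*6)*(4 - 5*3) + 2*(-76)²) = √(240*(4 - 15) + 2*5776) = √(240*(-11) + 11552) = √(-2640 + 11552) = √8912 = 4*√557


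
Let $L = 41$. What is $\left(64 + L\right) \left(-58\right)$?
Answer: $-6090$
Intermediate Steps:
$\left(64 + L\right) \left(-58\right) = \left(64 + 41\right) \left(-58\right) = 105 \left(-58\right) = -6090$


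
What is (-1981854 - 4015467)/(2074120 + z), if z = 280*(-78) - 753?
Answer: -5997321/2051527 ≈ -2.9233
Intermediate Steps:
z = -22593 (z = -21840 - 753 = -22593)
(-1981854 - 4015467)/(2074120 + z) = (-1981854 - 4015467)/(2074120 - 22593) = -5997321/2051527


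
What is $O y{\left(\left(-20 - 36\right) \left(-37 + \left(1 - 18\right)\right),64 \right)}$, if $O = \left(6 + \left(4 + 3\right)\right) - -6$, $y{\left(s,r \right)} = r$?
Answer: $1216$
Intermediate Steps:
$O = 19$ ($O = \left(6 + 7\right) + 6 = 13 + 6 = 19$)
$O y{\left(\left(-20 - 36\right) \left(-37 + \left(1 - 18\right)\right),64 \right)} = 19 \cdot 64 = 1216$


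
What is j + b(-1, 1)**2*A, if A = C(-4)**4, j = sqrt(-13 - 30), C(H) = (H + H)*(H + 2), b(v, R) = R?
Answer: 65536 + I*sqrt(43) ≈ 65536.0 + 6.5574*I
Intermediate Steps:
C(H) = 2*H*(2 + H) (C(H) = (2*H)*(2 + H) = 2*H*(2 + H))
j = I*sqrt(43) (j = sqrt(-43) = I*sqrt(43) ≈ 6.5574*I)
A = 65536 (A = (2*(-4)*(2 - 4))**4 = (2*(-4)*(-2))**4 = 16**4 = 65536)
j + b(-1, 1)**2*A = I*sqrt(43) + 1**2*65536 = I*sqrt(43) + 1*65536 = I*sqrt(43) + 65536 = 65536 + I*sqrt(43)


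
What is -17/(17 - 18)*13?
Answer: 221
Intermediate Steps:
-17/(17 - 18)*13 = -17/(-1)*13 = -17*(-1)*13 = 17*13 = 221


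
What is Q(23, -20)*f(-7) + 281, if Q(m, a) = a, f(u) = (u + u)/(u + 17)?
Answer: 309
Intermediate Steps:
f(u) = 2*u/(17 + u) (f(u) = (2*u)/(17 + u) = 2*u/(17 + u))
Q(23, -20)*f(-7) + 281 = -40*(-7)/(17 - 7) + 281 = -40*(-7)/10 + 281 = -20*(-7/5) + 281 = 28 + 281 = 309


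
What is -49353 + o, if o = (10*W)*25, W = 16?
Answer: -45353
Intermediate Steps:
o = 4000 (o = (10*16)*25 = 160*25 = 4000)
-49353 + o = -49353 + 4000 = -45353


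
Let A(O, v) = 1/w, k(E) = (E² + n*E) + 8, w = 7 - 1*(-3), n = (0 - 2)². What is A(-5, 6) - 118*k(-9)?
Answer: -62539/10 ≈ -6253.9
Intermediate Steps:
n = 4 (n = (-2)² = 4)
w = 10 (w = 7 + 3 = 10)
k(E) = 8 + E² + 4*E (k(E) = (E² + 4*E) + 8 = 8 + E² + 4*E)
A(O, v) = ⅒ (A(O, v) = 1/10 = ⅒)
A(-5, 6) - 118*k(-9) = ⅒ - 118*(8 + (-9)² + 4*(-9)) = ⅒ - 118*(8 + 81 - 36) = ⅒ - 118*53 = ⅒ - 6254 = -62539/10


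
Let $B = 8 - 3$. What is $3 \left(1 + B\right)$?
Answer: $18$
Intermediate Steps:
$B = 5$
$3 \left(1 + B\right) = 3 \left(1 + 5\right) = 3 \cdot 6 = 18$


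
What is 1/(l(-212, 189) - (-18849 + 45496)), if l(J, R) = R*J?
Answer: -1/66715 ≈ -1.4989e-5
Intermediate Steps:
l(J, R) = J*R
1/(l(-212, 189) - (-18849 + 45496)) = 1/(-212*189 - (-18849 + 45496)) = 1/(-40068 - 1*26647) = 1/(-40068 - 26647) = 1/(-66715) = -1/66715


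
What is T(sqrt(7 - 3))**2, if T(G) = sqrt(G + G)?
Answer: 4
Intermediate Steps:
T(G) = sqrt(2)*sqrt(G) (T(G) = sqrt(2*G) = sqrt(2)*sqrt(G))
T(sqrt(7 - 3))**2 = (sqrt(2)*sqrt(sqrt(7 - 3)))**2 = (sqrt(2)*sqrt(sqrt(4)))**2 = (sqrt(2)*sqrt(2))**2 = 2**2 = 4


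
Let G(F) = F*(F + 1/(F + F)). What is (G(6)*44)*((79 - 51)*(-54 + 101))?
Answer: 2113496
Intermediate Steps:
G(F) = F*(F + 1/(2*F))
(G(6)*44)*((79 - 51)*(-54 + 101)) = ((1/2 + 6**2)*44)*((79 - 51)*(-54 + 101)) = ((1/2 + 36)*44)*(28*47) = ((73/2)*44)*1316 = 1606*1316 = 2113496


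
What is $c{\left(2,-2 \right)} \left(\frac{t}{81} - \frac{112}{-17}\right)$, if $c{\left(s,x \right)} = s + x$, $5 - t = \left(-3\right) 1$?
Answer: $0$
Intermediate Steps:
$t = 8$ ($t = 5 - \left(-3\right) 1 = 5 - -3 = 5 + 3 = 8$)
$c{\left(2,-2 \right)} \left(\frac{t}{81} - \frac{112}{-17}\right) = \left(2 - 2\right) \left(\frac{8}{81} - \frac{112}{-17}\right) = 0 \left(8 \cdot \frac{1}{81} - - \frac{112}{17}\right) = 0 \left(\frac{8}{81} + \frac{112}{17}\right) = 0 \cdot \frac{9208}{1377} = 0$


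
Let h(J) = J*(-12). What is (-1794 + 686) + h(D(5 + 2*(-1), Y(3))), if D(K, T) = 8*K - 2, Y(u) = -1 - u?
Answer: -1372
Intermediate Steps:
D(K, T) = -2 + 8*K
h(J) = -12*J
(-1794 + 686) + h(D(5 + 2*(-1), Y(3))) = (-1794 + 686) - 12*(-2 + 8*(5 + 2*(-1))) = -1108 - 12*(-2 + 8*(5 - 2)) = -1108 - 12*(-2 + 8*3) = -1108 - 12*(-2 + 24) = -1108 - 12*22 = -1108 - 264 = -1372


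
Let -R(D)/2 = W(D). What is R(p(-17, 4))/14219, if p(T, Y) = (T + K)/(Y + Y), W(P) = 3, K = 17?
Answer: -6/14219 ≈ -0.00042197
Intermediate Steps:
p(T, Y) = (17 + T)/(2*Y) (p(T, Y) = (T + 17)/(Y + Y) = (17 + T)/((2*Y)) = (17 + T)*(1/(2*Y)) = (17 + T)/(2*Y))
R(D) = -6 (R(D) = -2*3 = -6)
R(p(-17, 4))/14219 = -6/14219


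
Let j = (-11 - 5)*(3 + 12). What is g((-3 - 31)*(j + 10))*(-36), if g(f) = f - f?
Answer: 0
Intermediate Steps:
j = -240 (j = -16*15 = -240)
g(f) = 0
g((-3 - 31)*(j + 10))*(-36) = 0*(-36) = 0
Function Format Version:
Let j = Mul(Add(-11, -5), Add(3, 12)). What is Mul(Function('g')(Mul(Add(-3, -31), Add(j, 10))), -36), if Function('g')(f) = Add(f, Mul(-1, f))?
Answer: 0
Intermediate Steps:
j = -240 (j = Mul(-16, 15) = -240)
Function('g')(f) = 0
Mul(Function('g')(Mul(Add(-3, -31), Add(j, 10))), -36) = Mul(0, -36) = 0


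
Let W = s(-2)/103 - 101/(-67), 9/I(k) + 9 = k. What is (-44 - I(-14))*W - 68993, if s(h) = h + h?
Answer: -10960941344/158723 ≈ -69057.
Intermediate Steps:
s(h) = 2*h
I(k) = 9/(-9 + k)
W = 10135/6901 (W = (2*(-2))/103 - 101/(-67) = -4*1/103 - 101*(-1/67) = -4/103 + 101/67 = 10135/6901 ≈ 1.4686)
(-44 - I(-14))*W - 68993 = (-44 - 9/(-9 - 14))*(10135/6901) - 68993 = (-44 - 9/(-23))*(10135/6901) - 68993 = (-44 - 9*(-1)/23)*(10135/6901) - 68993 = (-44 - 1*(-9/23))*(10135/6901) - 68993 = (-44 + 9/23)*(10135/6901) - 68993 = -1003/23*10135/6901 - 68993 = -10165405/158723 - 68993 = -10960941344/158723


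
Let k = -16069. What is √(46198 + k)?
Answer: 11*√249 ≈ 173.58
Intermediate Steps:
√(46198 + k) = √(46198 - 16069) = √30129 = 11*√249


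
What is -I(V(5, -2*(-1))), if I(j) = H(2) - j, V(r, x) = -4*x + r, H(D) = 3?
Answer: -6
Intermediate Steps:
V(r, x) = r - 4*x
I(j) = 3 - j
-I(V(5, -2*(-1))) = -(3 - (5 - (-8)*(-1))) = -(3 - (5 - 4*2)) = -(3 - (5 - 8)) = -(3 - 1*(-3)) = -(3 + 3) = -1*6 = -6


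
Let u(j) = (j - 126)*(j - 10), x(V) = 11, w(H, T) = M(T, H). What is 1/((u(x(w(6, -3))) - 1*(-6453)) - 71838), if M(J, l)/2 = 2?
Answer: -1/65500 ≈ -1.5267e-5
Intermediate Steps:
M(J, l) = 4 (M(J, l) = 2*2 = 4)
w(H, T) = 4
u(j) = (-126 + j)*(-10 + j)
1/((u(x(w(6, -3))) - 1*(-6453)) - 71838) = 1/(((1260 + 11**2 - 136*11) - 1*(-6453)) - 71838) = 1/(((1260 + 121 - 1496) + 6453) - 71838) = 1/((-115 + 6453) - 71838) = 1/(6338 - 71838) = 1/(-65500) = -1/65500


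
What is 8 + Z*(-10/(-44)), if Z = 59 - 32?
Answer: 311/22 ≈ 14.136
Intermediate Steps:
Z = 27
8 + Z*(-10/(-44)) = 8 + 27*(-10/(-44)) = 8 + 27*(-10*(-1/44)) = 8 + 27*(5/22) = 8 + 135/22 = 311/22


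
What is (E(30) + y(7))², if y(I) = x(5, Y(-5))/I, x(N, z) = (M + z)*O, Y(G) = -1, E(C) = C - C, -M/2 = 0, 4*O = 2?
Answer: 1/196 ≈ 0.0051020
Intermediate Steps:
O = ½ (O = (¼)*2 = ½ ≈ 0.50000)
M = 0 (M = -2*0 = 0)
E(C) = 0
x(N, z) = z/2 (x(N, z) = (0 + z)*(½) = z*(½) = z/2)
y(I) = -1/(2*I) (y(I) = ((½)*(-1))/I = -1/(2*I))
(E(30) + y(7))² = (0 - ½/7)² = (0 - ½*⅐)² = (0 - 1/14)² = (-1/14)² = 1/196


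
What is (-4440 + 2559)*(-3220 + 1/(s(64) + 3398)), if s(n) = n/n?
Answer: 623852403/103 ≈ 6.0568e+6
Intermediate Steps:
s(n) = 1
(-4440 + 2559)*(-3220 + 1/(s(64) + 3398)) = (-4440 + 2559)*(-3220 + 1/(1 + 3398)) = -1881*(-3220 + 1/3399) = -1881*(-10944779/3399) = 623852403/103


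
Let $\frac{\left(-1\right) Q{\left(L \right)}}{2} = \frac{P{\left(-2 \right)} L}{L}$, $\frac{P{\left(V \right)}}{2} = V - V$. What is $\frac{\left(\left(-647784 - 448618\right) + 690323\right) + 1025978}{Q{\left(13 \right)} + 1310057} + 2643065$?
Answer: $\frac{494652346372}{187151} \approx 2.6431 \cdot 10^{6}$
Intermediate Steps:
$P{\left(V \right)} = 0$ ($P{\left(V \right)} = 2 \left(V - V\right) = 2 \cdot 0 = 0$)
$Q{\left(L \right)} = 0$ ($Q{\left(L \right)} = - 2 \frac{0 L}{L} = - 2 \frac{0}{L} = \left(-2\right) 0 = 0$)
$\frac{\left(\left(-647784 - 448618\right) + 690323\right) + 1025978}{Q{\left(13 \right)} + 1310057} + 2643065 = \frac{\left(\left(-647784 - 448618\right) + 690323\right) + 1025978}{0 + 1310057} + 2643065 = \frac{\left(-1096402 + 690323\right) + 1025978}{1310057} + 2643065 = \left(-406079 + 1025978\right) \frac{1}{1310057} + 2643065 = 619899 \cdot \frac{1}{1310057} + 2643065 = \frac{88557}{187151} + 2643065 = \frac{494652346372}{187151}$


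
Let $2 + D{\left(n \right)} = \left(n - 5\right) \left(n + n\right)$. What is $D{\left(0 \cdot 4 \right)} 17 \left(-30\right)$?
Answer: $1020$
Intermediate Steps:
$D{\left(n \right)} = -2 + 2 n \left(-5 + n\right)$ ($D{\left(n \right)} = -2 + \left(n - 5\right) \left(n + n\right) = -2 + \left(-5 + n\right) 2 n = -2 + 2 n \left(-5 + n\right)$)
$D{\left(0 \cdot 4 \right)} 17 \left(-30\right) = \left(-2 - 10 \cdot 0 \cdot 4 + 2 \left(0 \cdot 4\right)^{2}\right) 17 \left(-30\right) = \left(-2 - 0 + 2 \cdot 0^{2}\right) 17 \left(-30\right) = \left(-2 + 0 + 2 \cdot 0\right) 17 \left(-30\right) = \left(-2 + 0 + 0\right) 17 \left(-30\right) = \left(-2\right) 17 \left(-30\right) = \left(-34\right) \left(-30\right) = 1020$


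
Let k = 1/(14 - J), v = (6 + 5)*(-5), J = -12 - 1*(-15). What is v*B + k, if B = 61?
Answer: -36904/11 ≈ -3354.9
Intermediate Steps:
J = 3 (J = -12 + 15 = 3)
v = -55 (v = 11*(-5) = -55)
k = 1/11 (k = 1/(14 - 1*3) = 1/(14 - 3) = 1/11 ≈ 0.090909)
v*B + k = -55*61 + 1/11 = -3355 + 1/11 = -36904/11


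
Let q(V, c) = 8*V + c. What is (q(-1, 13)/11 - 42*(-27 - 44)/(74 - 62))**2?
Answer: 29997529/484 ≈ 61978.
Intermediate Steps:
q(V, c) = c + 8*V
(q(-1, 13)/11 - 42*(-27 - 44)/(74 - 62))**2 = ((13 + 8*(-1))/11 - 42*(-27 - 44)/(74 - 62))**2 = ((13 - 8)*(1/11) - 42/(12/(-71)))**2 = (5*(1/11) - 42/(12*(-1/71)))**2 = (5/11 - 42/(-12/71))**2 = (5/11 - 42*(-71/12))**2 = (5/11 + 497/2)**2 = (5477/22)**2 = 29997529/484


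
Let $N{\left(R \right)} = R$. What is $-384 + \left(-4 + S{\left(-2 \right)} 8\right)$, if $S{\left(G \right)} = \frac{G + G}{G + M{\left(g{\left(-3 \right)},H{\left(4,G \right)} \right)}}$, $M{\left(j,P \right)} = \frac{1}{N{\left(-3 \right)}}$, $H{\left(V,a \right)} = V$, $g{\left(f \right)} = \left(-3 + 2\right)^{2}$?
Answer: $- \frac{2620}{7} \approx -374.29$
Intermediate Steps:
$g{\left(f \right)} = 1$ ($g{\left(f \right)} = \left(-1\right)^{2} = 1$)
$M{\left(j,P \right)} = - \frac{1}{3}$ ($M{\left(j,P \right)} = \frac{1}{-3} = - \frac{1}{3}$)
$S{\left(G \right)} = \frac{2 G}{- \frac{1}{3} + G}$ ($S{\left(G \right)} = \frac{G + G}{G - \frac{1}{3}} = \frac{2 G}{- \frac{1}{3} + G}$)
$-384 + \left(-4 + S{\left(-2 \right)} 8\right) = -384 - \left(4 - 6 \left(-2\right) \frac{1}{-1 + 3 \left(-2\right)} 8\right) = -384 - \left(4 - 6 \left(-2\right) \frac{1}{-1 - 6} \cdot 8\right) = -384 - \left(4 - 6 \left(-2\right) \frac{1}{-7} \cdot 8\right) = -384 - \left(4 - 6 \left(-2\right) \left(- \frac{1}{7}\right) 8\right) = -384 + \left(-4 + \frac{12}{7} \cdot 8\right) = -384 + \left(-4 + \frac{96}{7}\right) = -384 + \frac{68}{7} = - \frac{2620}{7}$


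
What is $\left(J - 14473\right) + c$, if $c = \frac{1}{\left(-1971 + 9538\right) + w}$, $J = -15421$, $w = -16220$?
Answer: $- \frac{258672783}{8653} \approx -29894.0$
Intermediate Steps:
$c = - \frac{1}{8653}$ ($c = \frac{1}{\left(-1971 + 9538\right) - 16220} = \frac{1}{7567 - 16220} = \frac{1}{-8653} = - \frac{1}{8653} \approx -0.00011557$)
$\left(J - 14473\right) + c = \left(-15421 - 14473\right) - \frac{1}{8653} = -29894 - \frac{1}{8653} = - \frac{258672783}{8653}$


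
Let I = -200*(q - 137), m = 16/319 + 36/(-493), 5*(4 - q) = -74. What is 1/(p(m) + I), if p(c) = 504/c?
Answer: 31/49542 ≈ 0.00062573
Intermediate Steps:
q = 94/5 (q = 4 - 1/5*(-74) = 4 + 74/5 = 94/5 ≈ 18.800)
m = -124/5423 (m = 16*(1/319) + 36*(-1/493) = 16/319 - 36/493 = -124/5423 ≈ -0.022866)
I = 23640 (I = -200*(94/5 - 137) = -200*(-591/5) = 23640)
1/(p(m) + I) = 1/(504/(-124/5423) + 23640) = 1/(504*(-5423/124) + 23640) = 1/(-683298/31 + 23640) = 1/(49542/31) = 31/49542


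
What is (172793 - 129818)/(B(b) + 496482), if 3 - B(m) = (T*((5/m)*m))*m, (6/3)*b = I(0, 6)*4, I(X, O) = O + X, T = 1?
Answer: 573/6619 ≈ 0.086569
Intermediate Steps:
b = 12 (b = ((6 + 0)*4)/2 = (6*4)/2 = (½)*24 = 12)
B(m) = 3 - 5*m (B(m) = 3 - 1*((5/m)*m)*m = 3 - 1*5*m = 3 - 5*m)
(172793 - 129818)/(B(b) + 496482) = (172793 - 129818)/((3 - 5*12) + 496482) = 42975/((3 - 60) + 496482) = 42975/(-57 + 496482) = 42975/496425 = 42975*(1/496425) = 573/6619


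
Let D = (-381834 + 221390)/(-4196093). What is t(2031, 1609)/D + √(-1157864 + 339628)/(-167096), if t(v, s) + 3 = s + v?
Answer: 15261190241/160444 - I*√204559/83548 ≈ 95119.0 - 0.0054134*I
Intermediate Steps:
D = 160444/4196093 (D = -160444*(-1/4196093) = 160444/4196093 ≈ 0.038236)
t(v, s) = -3 + s + v (t(v, s) = -3 + (s + v) = -3 + s + v)
t(2031, 1609)/D + √(-1157864 + 339628)/(-167096) = (-3 + 1609 + 2031)/(160444/4196093) + √(-1157864 + 339628)/(-167096) = 3637*(4196093/160444) + √(-818236)*(-1/167096) = 15261190241/160444 + (2*I*√204559)*(-1/167096) = 15261190241/160444 - I*√204559/83548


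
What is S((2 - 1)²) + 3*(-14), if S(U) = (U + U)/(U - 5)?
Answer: -85/2 ≈ -42.500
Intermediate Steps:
S(U) = 2*U/(-5 + U) (S(U) = (2*U)/(-5 + U) = 2*U/(-5 + U))
S((2 - 1)²) + 3*(-14) = 2*(2 - 1)²/(-5 + (2 - 1)²) + 3*(-14) = 2*1²/(-5 + 1²) - 42 = 2*1/(-5 + 1) - 42 = 2*1/(-4) - 42 = 2*1*(-¼) - 42 = -½ - 42 = -85/2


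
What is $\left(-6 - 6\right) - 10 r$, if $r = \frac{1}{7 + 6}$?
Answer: $- \frac{166}{13} \approx -12.769$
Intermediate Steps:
$r = \frac{1}{13} \approx 0.076923$
$\left(-6 - 6\right) - 10 r = \left(-6 - 6\right) - \frac{10}{13} = -12 - \frac{10}{13} = - \frac{166}{13}$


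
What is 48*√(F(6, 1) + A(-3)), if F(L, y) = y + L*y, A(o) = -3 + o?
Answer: 48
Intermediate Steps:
48*√(F(6, 1) + A(-3)) = 48*√(1*(1 + 6) + (-3 - 3)) = 48*√(1*7 - 6) = 48*√(7 - 6) = 48*√1 = 48*1 = 48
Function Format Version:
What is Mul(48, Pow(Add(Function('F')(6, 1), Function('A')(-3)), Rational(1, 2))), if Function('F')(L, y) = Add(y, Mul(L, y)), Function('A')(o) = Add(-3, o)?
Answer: 48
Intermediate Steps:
Mul(48, Pow(Add(Function('F')(6, 1), Function('A')(-3)), Rational(1, 2))) = Mul(48, Pow(Add(Mul(1, Add(1, 6)), Add(-3, -3)), Rational(1, 2))) = Mul(48, Pow(Add(Mul(1, 7), -6), Rational(1, 2))) = Mul(48, Pow(Add(7, -6), Rational(1, 2))) = Mul(48, Pow(1, Rational(1, 2))) = Mul(48, 1) = 48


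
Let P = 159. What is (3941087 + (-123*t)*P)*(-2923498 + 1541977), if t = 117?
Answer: -2283540928278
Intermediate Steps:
(3941087 + (-123*t)*P)*(-2923498 + 1541977) = (3941087 - 123*117*159)*(-2923498 + 1541977) = (3941087 - 14391*159)*(-1381521) = (3941087 - 2288169)*(-1381521) = 1652918*(-1381521) = -2283540928278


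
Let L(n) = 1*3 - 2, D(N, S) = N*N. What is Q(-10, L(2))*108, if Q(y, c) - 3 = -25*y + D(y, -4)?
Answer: 38124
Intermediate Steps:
D(N, S) = N²
L(n) = 1 (L(n) = 3 - 2 = 1)
Q(y, c) = 3 + y² - 25*y (Q(y, c) = 3 + (-25*y + y²) = 3 + (y² - 25*y) = 3 + y² - 25*y)
Q(-10, L(2))*108 = (3 + (-10)² - 25*(-10))*108 = (3 + 100 + 250)*108 = 353*108 = 38124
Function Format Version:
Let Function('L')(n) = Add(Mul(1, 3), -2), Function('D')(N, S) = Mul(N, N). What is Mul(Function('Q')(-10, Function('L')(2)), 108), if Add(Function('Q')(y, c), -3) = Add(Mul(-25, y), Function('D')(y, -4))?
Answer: 38124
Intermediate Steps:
Function('D')(N, S) = Pow(N, 2)
Function('L')(n) = 1 (Function('L')(n) = Add(3, -2) = 1)
Function('Q')(y, c) = Add(3, Pow(y, 2), Mul(-25, y)) (Function('Q')(y, c) = Add(3, Add(Mul(-25, y), Pow(y, 2))) = Add(3, Add(Pow(y, 2), Mul(-25, y))) = Add(3, Pow(y, 2), Mul(-25, y)))
Mul(Function('Q')(-10, Function('L')(2)), 108) = Mul(Add(3, Pow(-10, 2), Mul(-25, -10)), 108) = Mul(Add(3, 100, 250), 108) = Mul(353, 108) = 38124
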